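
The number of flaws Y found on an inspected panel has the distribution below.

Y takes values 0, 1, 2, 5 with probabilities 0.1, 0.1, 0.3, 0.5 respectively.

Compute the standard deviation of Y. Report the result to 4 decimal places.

E[Y] = (0)(0.1) + (1)(0.1) + (2)(0.3) + (5)(0.5) = 3.2
E[Y²] = (0)²(0.1) + (1)²(0.1) + (2)²(0.3) + (5)²(0.5) = 13.8
V(Y) = E[Y²] − (E[Y])² = 13.8 − (3.2)² = 3.56
sd(Y) = √3.56 ≈ 1.8868

1.8868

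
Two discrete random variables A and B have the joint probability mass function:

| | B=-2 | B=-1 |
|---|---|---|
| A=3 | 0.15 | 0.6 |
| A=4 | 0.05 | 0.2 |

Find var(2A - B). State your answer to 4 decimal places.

0.9100

E[A] = 3.25,  E[B] = -1.2,  E[AB] = -3.9
var(A) = 10.75 − (3.25)² = 0.1875;  var(B) = 1.6 − (-1.2)² = 0.16
cov(A,B) = -3.9 − (3.25)(-1.2) = 0
var(2A - B) = (2)²·0.1875 + (-1)²·0.16 + 2·(2)·(-1)·0 = 0.91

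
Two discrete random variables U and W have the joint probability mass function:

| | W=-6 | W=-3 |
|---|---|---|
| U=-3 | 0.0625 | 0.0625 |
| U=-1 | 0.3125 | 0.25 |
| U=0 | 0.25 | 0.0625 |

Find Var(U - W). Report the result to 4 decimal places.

E[U] = -0.9375,  E[W] = -4.875,  E[UW] = 4.3125
Var(U) = 1.6875 − (-0.9375)² = 0.80859375;  Var(W) = 25.875 − (-4.875)² = 2.109375
cov(U,W) = 4.3125 − (-0.9375)(-4.875) = -0.2578125
Var(U - W) = (1)²·0.80859375 + (-1)²·2.109375 + 2·(1)·(-1)·-0.2578125 = 3.43359375

3.4336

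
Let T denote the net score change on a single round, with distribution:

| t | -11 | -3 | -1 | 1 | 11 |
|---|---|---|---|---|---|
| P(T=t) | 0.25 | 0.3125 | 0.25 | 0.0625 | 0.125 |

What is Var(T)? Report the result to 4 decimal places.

E[T] = (-11)(0.25) + (-3)(0.3125) + (-1)(0.25) + (1)(0.0625) + (11)(0.125) = -2.5
E[T²] = (-11)²(0.25) + (-3)²(0.3125) + (-1)²(0.25) + (1)²(0.0625) + (11)²(0.125) = 48.5
Var(T) = E[T²] − (E[T])² = 48.5 − (-2.5)² = 42.25

42.2500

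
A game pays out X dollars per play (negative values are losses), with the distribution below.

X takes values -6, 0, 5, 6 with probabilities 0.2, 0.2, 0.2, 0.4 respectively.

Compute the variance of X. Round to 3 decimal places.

21.760

E[X] = (-6)(0.2) + (0)(0.2) + (5)(0.2) + (6)(0.4) = 2.2
E[X²] = (-6)²(0.2) + (0)²(0.2) + (5)²(0.2) + (6)²(0.4) = 26.6
var(X) = E[X²] − (E[X])² = 26.6 − (2.2)² = 21.76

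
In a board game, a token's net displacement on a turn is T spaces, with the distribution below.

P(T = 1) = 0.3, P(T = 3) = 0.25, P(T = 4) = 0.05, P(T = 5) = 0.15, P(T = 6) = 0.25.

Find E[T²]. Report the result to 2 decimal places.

E[T²] = (1)²(0.3) + (3)²(0.25) + (4)²(0.05) + (5)²(0.15) + (6)²(0.25) = 16.1

16.10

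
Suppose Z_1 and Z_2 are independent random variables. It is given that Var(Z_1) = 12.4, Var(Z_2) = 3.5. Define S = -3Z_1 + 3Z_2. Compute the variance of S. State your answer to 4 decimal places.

By independence, Var(S) = (-3)²Var(Z_1) + (3)²Var(Z_2)
= (-3)²·12.4 + (3)²·3.5 = 143.1

143.1000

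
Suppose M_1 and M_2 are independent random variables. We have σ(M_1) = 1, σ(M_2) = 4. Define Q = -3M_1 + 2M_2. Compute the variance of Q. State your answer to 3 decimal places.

73.000

V(M_1) = 1, V(M_2) = 16
By independence, V(Q) = (-3)²V(M_1) + (2)²V(M_2)
= (-3)²·1 + (2)²·16 = 73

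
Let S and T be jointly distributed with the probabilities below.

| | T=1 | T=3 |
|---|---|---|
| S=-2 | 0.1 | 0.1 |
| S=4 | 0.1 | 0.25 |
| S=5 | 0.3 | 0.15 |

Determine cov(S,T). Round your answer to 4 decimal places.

-0.1500

E[S] = 3.25,  E[T] = 2
E[ST] = 6.35
cov(S,T) = E[ST] − E[S]E[T] = 6.35 − (3.25)(2) = -0.15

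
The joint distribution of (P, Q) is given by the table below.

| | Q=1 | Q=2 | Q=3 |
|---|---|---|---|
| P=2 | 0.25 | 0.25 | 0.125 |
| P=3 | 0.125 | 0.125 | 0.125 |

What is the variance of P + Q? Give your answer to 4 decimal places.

0.9375

E[P] = 2.375,  E[Q] = 1.875,  E[PQ] = 4.5
Var(P) = 5.875 − (2.375)² = 0.234375;  Var(Q) = 4.125 − (1.875)² = 0.609375
Cov(P,Q) = 4.5 − (2.375)(1.875) = 0.046875
Var(P + Q) = (1)²·0.234375 + (1)²·0.609375 + 2·(1)·(1)·0.046875 = 0.9375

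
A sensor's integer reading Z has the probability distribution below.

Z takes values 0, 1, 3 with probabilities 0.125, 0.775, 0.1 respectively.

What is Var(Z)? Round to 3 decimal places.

0.519

E[Z] = (0)(0.125) + (1)(0.775) + (3)(0.1) = 1.075
E[Z²] = (0)²(0.125) + (1)²(0.775) + (3)²(0.1) = 1.675
Var(Z) = E[Z²] − (E[Z])² = 1.675 − (1.075)² = 0.519375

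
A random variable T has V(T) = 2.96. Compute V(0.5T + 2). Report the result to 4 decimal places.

V(0.5T + 2) = (0.5)²·V(T) = 0.25·2.96 = 0.74

0.7400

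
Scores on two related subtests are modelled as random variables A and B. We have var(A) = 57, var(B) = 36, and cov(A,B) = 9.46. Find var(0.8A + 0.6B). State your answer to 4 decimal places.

var(0.8A + 0.6B) = (0.8)²·var(A) + (0.6)²·var(B) + 2·(0.8)·(0.6)·cov(A,B)
= 0.64·57 + 0.36·36 + 0.96·9.46 = 58.5216

58.5216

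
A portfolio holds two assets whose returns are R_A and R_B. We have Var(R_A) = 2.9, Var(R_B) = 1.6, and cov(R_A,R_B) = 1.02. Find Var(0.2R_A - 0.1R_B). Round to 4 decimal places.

Var(0.2R_A - 0.1R_B) = (0.2)²·Var(R_A) + (-0.1)²·Var(R_B) + 2·(0.2)·(-0.1)·cov(R_A,R_B)
= 0.04·2.9 + 0.01·1.6 + -0.04·1.02 = 0.0912

0.0912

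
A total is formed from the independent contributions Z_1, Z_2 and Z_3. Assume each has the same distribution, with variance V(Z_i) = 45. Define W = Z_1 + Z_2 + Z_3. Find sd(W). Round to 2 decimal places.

By independence, V(W) = (1)²V(Z_1) + (1)²V(Z_2) + (1)²V(Z_3)
= (1)²·45 + (1)²·45 + (1)²·45 = 135
sd(W) = √135 ≈ 11.62

11.62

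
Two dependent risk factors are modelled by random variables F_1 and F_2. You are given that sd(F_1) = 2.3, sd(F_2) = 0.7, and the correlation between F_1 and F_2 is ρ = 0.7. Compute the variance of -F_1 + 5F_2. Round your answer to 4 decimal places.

Var(F_1) = (2.3)² = 5.29;  Var(F_2) = (0.7)² = 0.49
cov(F_1,F_2) = ρ·sd(F_1)·sd(F_2) = 0.7·2.3·0.7 = 1.127
Var(-F_1 + 5F_2) = (-1)²·Var(F_1) + (5)²·Var(F_2) + 2·(-1)·(5)·cov(F_1,F_2)
= 1·5.29 + 25·0.49 + -10·1.127 = 6.27

6.2700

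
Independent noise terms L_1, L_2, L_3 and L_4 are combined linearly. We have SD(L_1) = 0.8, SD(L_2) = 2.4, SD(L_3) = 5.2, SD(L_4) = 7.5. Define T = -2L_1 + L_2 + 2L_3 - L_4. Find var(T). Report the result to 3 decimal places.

var(L_1) = 0.64, var(L_2) = 5.76, var(L_3) = 27.04, var(L_4) = 56.25
By independence, var(T) = (-2)²var(L_1) + (1)²var(L_2) + (2)²var(L_3) + (-1)²var(L_4)
= (-2)²·0.64 + (1)²·5.76 + (2)²·27.04 + (-1)²·56.25 = 172.73

172.730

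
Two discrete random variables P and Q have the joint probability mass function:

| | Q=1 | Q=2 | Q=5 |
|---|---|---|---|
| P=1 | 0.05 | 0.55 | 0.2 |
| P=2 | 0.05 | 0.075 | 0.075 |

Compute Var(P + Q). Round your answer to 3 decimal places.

E[P] = 1.2,  E[Q] = 2.725,  E[PQ] = 3.3
Var(P) = 1.6 − (1.2)² = 0.16;  Var(Q) = 9.475 − (2.725)² = 2.049375
cov(P,Q) = 3.3 − (1.2)(2.725) = 0.03
Var(P + Q) = (1)²·0.16 + (1)²·2.049375 + 2·(1)·(1)·0.03 = 2.269375

2.269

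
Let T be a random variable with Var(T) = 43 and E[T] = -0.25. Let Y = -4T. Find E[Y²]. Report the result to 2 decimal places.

E[-4T] = -4·-0.25 = 1
Var(-4T) = (-4)²·43 = 688
E[Y²] = Var(Y) + (E[Y])² = 688 + (1)² = 689

689.00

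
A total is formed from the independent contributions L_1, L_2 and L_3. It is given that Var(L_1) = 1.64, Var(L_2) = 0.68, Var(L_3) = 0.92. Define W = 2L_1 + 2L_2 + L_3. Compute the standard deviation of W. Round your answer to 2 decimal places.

3.19

By independence, Var(W) = (2)²Var(L_1) + (2)²Var(L_2) + (1)²Var(L_3)
= (2)²·1.64 + (2)²·0.68 + (1)²·0.92 = 10.2
SD(W) = √10.2 ≈ 3.19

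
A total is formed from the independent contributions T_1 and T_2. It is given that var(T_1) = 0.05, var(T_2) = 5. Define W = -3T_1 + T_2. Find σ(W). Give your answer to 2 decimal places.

By independence, var(W) = (-3)²var(T_1) + (1)²var(T_2)
= (-3)²·0.05 + (1)²·5 = 5.45
σ(W) = √5.45 ≈ 2.33

2.33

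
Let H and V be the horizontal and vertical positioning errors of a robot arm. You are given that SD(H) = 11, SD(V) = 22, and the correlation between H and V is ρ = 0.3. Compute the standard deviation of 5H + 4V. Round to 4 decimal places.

116.9316

Var(H) = (11)² = 121;  Var(V) = (22)² = 484
cov(H,V) = ρ·SD(H)·SD(V) = 0.3·11·22 = 72.6
Var(5H + 4V) = (5)²·Var(H) + (4)²·Var(V) + 2·(5)·(4)·cov(H,V)
= 25·121 + 16·484 + 40·72.6 = 13673
SD(5H + 4V) = √13673 ≈ 116.9316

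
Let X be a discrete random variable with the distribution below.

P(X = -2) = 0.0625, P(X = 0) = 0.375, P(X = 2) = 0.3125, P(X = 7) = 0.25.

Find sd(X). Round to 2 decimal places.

E[X] = (-2)(0.0625) + (0)(0.375) + (2)(0.3125) + (7)(0.25) = 2.25
E[X²] = (-2)²(0.0625) + (0)²(0.375) + (2)²(0.3125) + (7)²(0.25) = 13.75
var(X) = E[X²] − (E[X])² = 13.75 − (2.25)² = 8.6875
sd(X) = √8.6875 ≈ 2.95

2.95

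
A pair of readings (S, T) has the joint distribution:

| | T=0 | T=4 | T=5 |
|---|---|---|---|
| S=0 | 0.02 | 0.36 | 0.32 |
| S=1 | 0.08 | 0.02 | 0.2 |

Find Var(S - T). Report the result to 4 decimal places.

E[S] = 0.3,  E[T] = 4.12,  E[ST] = 1.08
Var(S) = 0.3 − (0.3)² = 0.21;  Var(T) = 19.08 − (4.12)² = 2.1056
Cov(S,T) = 1.08 − (0.3)(4.12) = -0.156
Var(S - T) = (1)²·0.21 + (-1)²·2.1056 + 2·(1)·(-1)·-0.156 = 2.6276

2.6276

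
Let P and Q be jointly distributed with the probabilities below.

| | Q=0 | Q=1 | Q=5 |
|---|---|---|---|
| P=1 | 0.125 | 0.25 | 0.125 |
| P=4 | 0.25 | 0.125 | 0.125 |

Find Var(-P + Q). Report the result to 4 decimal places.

E[P] = 2.5,  E[Q] = 1.625,  E[PQ] = 3.875
Var(P) = 8.5 − (2.5)² = 2.25;  Var(Q) = 6.625 − (1.625)² = 3.984375
Cov(P,Q) = 3.875 − (2.5)(1.625) = -0.1875
Var(-P + Q) = (-1)²·2.25 + (1)²·3.984375 + 2·(-1)·(1)·-0.1875 = 6.609375

6.6094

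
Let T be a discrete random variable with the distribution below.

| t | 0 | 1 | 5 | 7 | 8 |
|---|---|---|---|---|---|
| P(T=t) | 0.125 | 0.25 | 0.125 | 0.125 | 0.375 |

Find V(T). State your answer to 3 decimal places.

10.938

E[T] = (0)(0.125) + (1)(0.25) + (5)(0.125) + (7)(0.125) + (8)(0.375) = 4.75
E[T²] = (0)²(0.125) + (1)²(0.25) + (5)²(0.125) + (7)²(0.125) + (8)²(0.375) = 33.5
V(T) = E[T²] − (E[T])² = 33.5 − (4.75)² = 10.9375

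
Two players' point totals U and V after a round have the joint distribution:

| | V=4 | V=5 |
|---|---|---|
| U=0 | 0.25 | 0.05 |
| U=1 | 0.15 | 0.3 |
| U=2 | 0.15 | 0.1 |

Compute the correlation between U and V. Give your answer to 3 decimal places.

E[U] = 0.95,  E[V] = 4.45
E[UV] = 4.3
Cov(U,V) = E[UV] − E[U]E[V] = 4.3 − (0.95)(4.45) = 0.0725
Var(U) = 0.5475,  Var(V) = 0.2475
ρ = 0.0725 / √(0.5475·0.2475) ≈ 0.197

0.197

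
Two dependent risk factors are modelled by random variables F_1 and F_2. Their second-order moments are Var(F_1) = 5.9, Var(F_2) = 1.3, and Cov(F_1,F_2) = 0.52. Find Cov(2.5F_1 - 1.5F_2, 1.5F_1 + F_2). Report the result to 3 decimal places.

Cov(2.5F_1 - 1.5F_2, 1.5F_1 + F_2) = (2.5)(1.5)Var(F_1) + (-1.5)(1)Var(F_2) + [(2.5)(1) + (-1.5)(1.5)]Cov(F_1,F_2)
= 3.75·5.9 + -1.5·1.3 + 0.25·0.52 = 20.305

20.305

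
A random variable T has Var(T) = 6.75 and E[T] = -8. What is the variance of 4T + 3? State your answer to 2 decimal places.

108.00

Var(4T + 3) = (4)²·Var(T) = 16·6.75 = 108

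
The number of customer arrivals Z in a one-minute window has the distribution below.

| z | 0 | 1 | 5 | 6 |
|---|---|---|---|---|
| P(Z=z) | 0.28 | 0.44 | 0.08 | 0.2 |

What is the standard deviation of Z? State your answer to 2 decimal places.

E[Z] = (0)(0.28) + (1)(0.44) + (5)(0.08) + (6)(0.2) = 2.04
E[Z²] = (0)²(0.28) + (1)²(0.44) + (5)²(0.08) + (6)²(0.2) = 9.64
var(Z) = E[Z²] − (E[Z])² = 9.64 − (2.04)² = 5.4784
SD(Z) = √5.4784 ≈ 2.34

2.34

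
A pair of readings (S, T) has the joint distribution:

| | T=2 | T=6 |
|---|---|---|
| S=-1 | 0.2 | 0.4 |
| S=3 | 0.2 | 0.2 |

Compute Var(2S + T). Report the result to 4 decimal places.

E[S] = 0.6,  E[T] = 4.4,  E[ST] = 2
Var(S) = 4.2 − (0.6)² = 3.84;  Var(T) = 23.2 − (4.4)² = 3.84
Cov(S,T) = 2 − (0.6)(4.4) = -0.64
Var(2S + T) = (2)²·3.84 + (1)²·3.84 + 2·(2)·(1)·-0.64 = 16.64

16.6400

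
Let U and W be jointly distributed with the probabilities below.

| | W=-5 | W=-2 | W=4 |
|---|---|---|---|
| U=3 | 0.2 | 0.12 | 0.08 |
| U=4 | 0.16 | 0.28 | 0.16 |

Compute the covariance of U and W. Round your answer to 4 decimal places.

0.2640

E[U] = 3.6,  E[W] = -1.64
E[UW] = -5.64
Cov(U,W) = E[UW] − E[U]E[W] = -5.64 − (3.6)(-1.64) = 0.264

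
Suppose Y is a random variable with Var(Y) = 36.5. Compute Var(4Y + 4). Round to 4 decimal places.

Var(4Y + 4) = (4)²·Var(Y) = 16·36.5 = 584

584.0000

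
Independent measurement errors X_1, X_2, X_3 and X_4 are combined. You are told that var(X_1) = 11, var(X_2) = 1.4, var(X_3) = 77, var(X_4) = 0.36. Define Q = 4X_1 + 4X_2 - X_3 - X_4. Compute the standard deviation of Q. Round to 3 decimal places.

By independence, var(Q) = (4)²var(X_1) + (4)²var(X_2) + (-1)²var(X_3) + (-1)²var(X_4)
= (4)²·11 + (4)²·1.4 + (-1)²·77 + (-1)²·0.36 = 275.76
SD(Q) = √275.76 ≈ 16.606

16.606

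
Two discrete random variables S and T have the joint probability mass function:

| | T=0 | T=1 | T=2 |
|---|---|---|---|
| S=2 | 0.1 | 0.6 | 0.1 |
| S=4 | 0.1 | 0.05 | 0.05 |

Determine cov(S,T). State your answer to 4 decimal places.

E[S] = 2.4,  E[T] = 0.95
E[ST] = 2.2
cov(S,T) = E[ST] − E[S]E[T] = 2.2 − (2.4)(0.95) = -0.08

-0.0800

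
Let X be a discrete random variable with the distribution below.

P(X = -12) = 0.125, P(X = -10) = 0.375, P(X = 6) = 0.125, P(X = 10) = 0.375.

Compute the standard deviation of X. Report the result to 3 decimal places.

E[X] = (-12)(0.125) + (-10)(0.375) + (6)(0.125) + (10)(0.375) = -0.75
E[X²] = (-12)²(0.125) + (-10)²(0.375) + (6)²(0.125) + (10)²(0.375) = 97.5
var(X) = E[X²] − (E[X])² = 97.5 − (-0.75)² = 96.9375
SD(X) = √96.9375 ≈ 9.846

9.846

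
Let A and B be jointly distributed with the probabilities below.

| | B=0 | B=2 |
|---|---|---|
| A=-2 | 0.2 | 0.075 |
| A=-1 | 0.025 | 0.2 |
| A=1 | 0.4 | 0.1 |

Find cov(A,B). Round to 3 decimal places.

-0.294

E[A] = -0.275,  E[B] = 0.75
E[AB] = -0.5
cov(A,B) = E[AB] − E[A]E[B] = -0.5 − (-0.275)(0.75) = -0.29375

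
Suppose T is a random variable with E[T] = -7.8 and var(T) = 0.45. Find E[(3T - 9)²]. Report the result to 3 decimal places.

E[3T - 9] = 3·-7.8 − 9 = -32.4
var(3T - 9) = (3)²·0.45 = 4.05
E[(3T - 9)²] = var((3T - 9)) + (E[(3T - 9)])² = 4.05 + (-32.4)² = 1053.81

1053.810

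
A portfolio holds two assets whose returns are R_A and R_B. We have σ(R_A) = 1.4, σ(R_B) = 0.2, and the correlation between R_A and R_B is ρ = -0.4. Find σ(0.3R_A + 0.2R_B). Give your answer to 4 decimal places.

V(R_A) = (1.4)² = 1.96;  V(R_B) = (0.2)² = 0.04
Cov(R_A,R_B) = ρ·σ(R_A)·σ(R_B) = -0.4·1.4·0.2 = -0.112
V(0.3R_A + 0.2R_B) = (0.3)²·V(R_A) + (0.2)²·V(R_B) + 2·(0.3)·(0.2)·Cov(R_A,R_B)
= 0.09·1.96 + 0.04·0.04 + 0.12·-0.112 = 0.16456
σ(0.3R_A + 0.2R_B) = √0.16456 ≈ 0.4057

0.4057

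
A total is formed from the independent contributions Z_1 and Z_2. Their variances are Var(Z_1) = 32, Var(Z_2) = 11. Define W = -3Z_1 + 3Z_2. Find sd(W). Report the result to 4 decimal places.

By independence, Var(W) = (-3)²Var(Z_1) + (3)²Var(Z_2)
= (-3)²·32 + (3)²·11 = 387
sd(W) = √387 ≈ 19.6723

19.6723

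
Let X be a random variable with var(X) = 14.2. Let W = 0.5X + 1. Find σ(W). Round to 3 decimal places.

var(0.5X + 1) = (0.5)²·14.2 = 3.55
σ(W) = √3.55 ≈ 1.884

1.884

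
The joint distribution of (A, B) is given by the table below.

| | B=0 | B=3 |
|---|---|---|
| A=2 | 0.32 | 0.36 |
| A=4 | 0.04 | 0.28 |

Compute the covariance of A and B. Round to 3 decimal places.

0.451

E[A] = 2.64,  E[B] = 1.92
E[AB] = 5.52
cov(A,B) = E[AB] − E[A]E[B] = 5.52 − (2.64)(1.92) = 0.4512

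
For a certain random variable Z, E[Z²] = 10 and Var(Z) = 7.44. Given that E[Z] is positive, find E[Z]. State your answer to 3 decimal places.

1.600

(E[Z])² = E[Z²] − Var(Z) = 10 − 7.44 = 2.56
E[Z] = √2.56 = 1.6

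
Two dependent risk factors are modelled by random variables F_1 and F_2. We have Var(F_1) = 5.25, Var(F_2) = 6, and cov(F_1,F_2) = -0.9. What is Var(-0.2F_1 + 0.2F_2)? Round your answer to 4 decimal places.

0.5220

Var(-0.2F_1 + 0.2F_2) = (-0.2)²·Var(F_1) + (0.2)²·Var(F_2) + 2·(-0.2)·(0.2)·cov(F_1,F_2)
= 0.04·5.25 + 0.04·6 + -0.08·-0.9 = 0.522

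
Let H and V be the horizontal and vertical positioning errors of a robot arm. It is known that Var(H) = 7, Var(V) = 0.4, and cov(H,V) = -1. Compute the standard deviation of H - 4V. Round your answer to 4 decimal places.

Var(H - 4V) = (1)²·Var(H) + (-4)²·Var(V) + 2·(1)·(-4)·cov(H,V)
= 1·7 + 16·0.4 + -8·-1 = 21.4
sd(H - 4V) = √21.4 ≈ 4.6260

4.6260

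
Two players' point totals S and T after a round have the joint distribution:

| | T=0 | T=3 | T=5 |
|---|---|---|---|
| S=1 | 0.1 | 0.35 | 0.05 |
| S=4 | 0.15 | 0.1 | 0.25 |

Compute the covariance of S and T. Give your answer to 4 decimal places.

0.3750

E[S] = 2.5,  E[T] = 2.85
E[ST] = 7.5
cov(S,T) = E[ST] − E[S]E[T] = 7.5 − (2.5)(2.85) = 0.375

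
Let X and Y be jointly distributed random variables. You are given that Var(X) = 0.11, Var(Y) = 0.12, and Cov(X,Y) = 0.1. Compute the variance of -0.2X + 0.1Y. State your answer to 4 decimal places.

0.0016

Var(-0.2X + 0.1Y) = (-0.2)²·Var(X) + (0.1)²·Var(Y) + 2·(-0.2)·(0.1)·Cov(X,Y)
= 0.04·0.11 + 0.01·0.12 + -0.04·0.1 = 0.0016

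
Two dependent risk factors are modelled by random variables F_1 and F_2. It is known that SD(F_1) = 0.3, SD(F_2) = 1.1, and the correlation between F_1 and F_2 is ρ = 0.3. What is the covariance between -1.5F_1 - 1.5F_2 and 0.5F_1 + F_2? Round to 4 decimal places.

V(F_1) = (0.3)² = 0.09;  V(F_2) = (1.1)² = 1.21
Cov(F_1,F_2) = ρ·SD(F_1)·SD(F_2) = 0.3·0.3·1.1 = 0.099
Cov(-1.5F_1 - 1.5F_2, 0.5F_1 + F_2) = (-1.5)(0.5)V(F_1) + (-1.5)(1)V(F_2) + [(-1.5)(1) + (-1.5)(0.5)]Cov(F_1,F_2)
= -0.75·0.09 + -1.5·1.21 + -2.25·0.099 = -2.10525

-2.1053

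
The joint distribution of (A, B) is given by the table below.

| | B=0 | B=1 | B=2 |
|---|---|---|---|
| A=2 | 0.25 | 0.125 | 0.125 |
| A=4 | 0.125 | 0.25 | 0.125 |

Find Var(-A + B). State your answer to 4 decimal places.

1.3594

E[A] = 3,  E[B] = 0.875,  E[AB] = 2.75
Var(A) = 10 − (3)² = 1;  Var(B) = 1.375 − (0.875)² = 0.609375
Cov(A,B) = 2.75 − (3)(0.875) = 0.125
Var(-A + B) = (-1)²·1 + (1)²·0.609375 + 2·(-1)·(1)·0.125 = 1.359375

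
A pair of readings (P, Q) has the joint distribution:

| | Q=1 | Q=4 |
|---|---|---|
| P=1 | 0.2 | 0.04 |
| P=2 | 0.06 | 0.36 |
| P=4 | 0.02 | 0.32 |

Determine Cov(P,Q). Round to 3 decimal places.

0.850

E[P] = 2.44,  E[Q] = 3.16
E[PQ] = 8.56
Cov(P,Q) = E[PQ] − E[P]E[Q] = 8.56 − (2.44)(3.16) = 0.8496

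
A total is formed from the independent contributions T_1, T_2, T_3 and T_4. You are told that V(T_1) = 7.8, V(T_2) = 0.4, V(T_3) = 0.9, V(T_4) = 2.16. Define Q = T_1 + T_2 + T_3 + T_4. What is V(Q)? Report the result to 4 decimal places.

11.2600

By independence, V(Q) = (1)²V(T_1) + (1)²V(T_2) + (1)²V(T_3) + (1)²V(T_4)
= (1)²·7.8 + (1)²·0.4 + (1)²·0.9 + (1)²·2.16 = 11.26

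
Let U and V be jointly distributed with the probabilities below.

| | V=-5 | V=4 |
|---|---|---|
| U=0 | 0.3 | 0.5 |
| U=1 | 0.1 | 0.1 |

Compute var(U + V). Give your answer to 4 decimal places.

19.2400

E[U] = 0.2,  E[V] = 0.4,  E[UV] = -0.1
var(U) = 0.2 − (0.2)² = 0.16;  var(V) = 19.6 − (0.4)² = 19.44
cov(U,V) = -0.1 − (0.2)(0.4) = -0.18
var(U + V) = (1)²·0.16 + (1)²·19.44 + 2·(1)·(1)·-0.18 = 19.24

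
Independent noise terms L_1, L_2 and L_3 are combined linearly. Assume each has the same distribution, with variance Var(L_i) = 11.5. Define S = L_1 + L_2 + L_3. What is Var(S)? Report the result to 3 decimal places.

34.500

By independence, Var(S) = (1)²Var(L_1) + (1)²Var(L_2) + (1)²Var(L_3)
= (1)²·11.5 + (1)²·11.5 + (1)²·11.5 = 34.5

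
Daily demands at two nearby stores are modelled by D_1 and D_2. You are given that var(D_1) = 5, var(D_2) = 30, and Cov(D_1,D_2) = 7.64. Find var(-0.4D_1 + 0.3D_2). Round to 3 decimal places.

1.666

var(-0.4D_1 + 0.3D_2) = (-0.4)²·var(D_1) + (0.3)²·var(D_2) + 2·(-0.4)·(0.3)·Cov(D_1,D_2)
= 0.16·5 + 0.09·30 + -0.24·7.64 = 1.6664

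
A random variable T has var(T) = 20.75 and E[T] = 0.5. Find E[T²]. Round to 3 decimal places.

21.000

E[T²] = var(T) + (E[T])² = 20.75 + (0.5)² = 21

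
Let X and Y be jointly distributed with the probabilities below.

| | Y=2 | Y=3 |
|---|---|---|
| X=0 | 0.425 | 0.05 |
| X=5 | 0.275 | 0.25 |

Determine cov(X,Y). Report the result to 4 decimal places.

E[X] = 2.625,  E[Y] = 2.3
E[XY] = 6.5
cov(X,Y) = E[XY] − E[X]E[Y] = 6.5 − (2.625)(2.3) = 0.4625

0.4625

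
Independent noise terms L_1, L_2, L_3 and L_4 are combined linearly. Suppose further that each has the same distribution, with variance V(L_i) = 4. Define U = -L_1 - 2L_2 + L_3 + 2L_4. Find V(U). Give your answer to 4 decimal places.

By independence, V(U) = (-1)²V(L_1) + (-2)²V(L_2) + (1)²V(L_3) + (2)²V(L_4)
= (-1)²·4 + (-2)²·4 + (1)²·4 + (2)²·4 = 40

40.0000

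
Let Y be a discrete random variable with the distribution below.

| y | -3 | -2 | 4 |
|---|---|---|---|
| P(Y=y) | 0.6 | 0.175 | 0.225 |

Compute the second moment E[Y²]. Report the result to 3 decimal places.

9.700

E[Y²] = (-3)²(0.6) + (-2)²(0.175) + (4)²(0.225) = 9.7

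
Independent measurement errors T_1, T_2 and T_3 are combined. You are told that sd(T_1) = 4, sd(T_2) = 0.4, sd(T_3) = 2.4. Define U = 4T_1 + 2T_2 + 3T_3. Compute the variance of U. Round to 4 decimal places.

308.4800

V(T_1) = 16, V(T_2) = 0.16, V(T_3) = 5.76
By independence, V(U) = (4)²V(T_1) + (2)²V(T_2) + (3)²V(T_3)
= (4)²·16 + (2)²·0.16 + (3)²·5.76 = 308.48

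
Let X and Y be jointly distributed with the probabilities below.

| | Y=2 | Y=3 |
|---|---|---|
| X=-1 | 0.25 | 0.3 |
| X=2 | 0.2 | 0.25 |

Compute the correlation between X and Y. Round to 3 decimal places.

E[X] = 0.35,  E[Y] = 2.55
E[XY] = 0.9
Cov(X,Y) = E[XY] − E[X]E[Y] = 0.9 − (0.35)(2.55) = 0.0075
V(X) = 2.2275,  V(Y) = 0.2475
ρ = 0.0075 / √(2.2275·0.2475) ≈ 0.010

0.010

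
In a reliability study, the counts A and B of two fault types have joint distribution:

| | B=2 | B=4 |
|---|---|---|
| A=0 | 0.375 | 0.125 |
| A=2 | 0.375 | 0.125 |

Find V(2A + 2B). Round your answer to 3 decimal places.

E[A] = 1,  E[B] = 2.5,  E[AB] = 2.5
V(A) = 2 − (1)² = 1;  V(B) = 7 − (2.5)² = 0.75
Cov(A,B) = 2.5 − (1)(2.5) = 0
V(2A + 2B) = (2)²·1 + (2)²·0.75 + 2·(2)·(2)·0 = 7

7.000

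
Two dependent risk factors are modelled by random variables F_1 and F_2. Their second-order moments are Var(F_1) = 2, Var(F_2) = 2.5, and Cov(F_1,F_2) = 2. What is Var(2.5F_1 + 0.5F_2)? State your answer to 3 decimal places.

Var(2.5F_1 + 0.5F_2) = (2.5)²·Var(F_1) + (0.5)²·Var(F_2) + 2·(2.5)·(0.5)·Cov(F_1,F_2)
= 6.25·2 + 0.25·2.5 + 2.5·2 = 18.125

18.125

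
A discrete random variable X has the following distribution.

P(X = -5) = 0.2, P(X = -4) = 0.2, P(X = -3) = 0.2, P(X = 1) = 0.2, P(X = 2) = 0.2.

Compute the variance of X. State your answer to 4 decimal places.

E[X] = (-5)(0.2) + (-4)(0.2) + (-3)(0.2) + (1)(0.2) + (2)(0.2) = -1.8
E[X²] = (-5)²(0.2) + (-4)²(0.2) + (-3)²(0.2) + (1)²(0.2) + (2)²(0.2) = 11
Var(X) = E[X²] − (E[X])² = 11 − (-1.8)² = 7.76

7.7600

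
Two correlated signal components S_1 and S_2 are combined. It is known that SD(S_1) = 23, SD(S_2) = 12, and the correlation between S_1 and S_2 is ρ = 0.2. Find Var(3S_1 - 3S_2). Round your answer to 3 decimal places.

Var(S_1) = (23)² = 529;  Var(S_2) = (12)² = 144
Cov(S_1,S_2) = ρ·SD(S_1)·SD(S_2) = 0.2·23·12 = 55.2
Var(3S_1 - 3S_2) = (3)²·Var(S_1) + (-3)²·Var(S_2) + 2·(3)·(-3)·Cov(S_1,S_2)
= 9·529 + 9·144 + -18·55.2 = 5063.4

5063.400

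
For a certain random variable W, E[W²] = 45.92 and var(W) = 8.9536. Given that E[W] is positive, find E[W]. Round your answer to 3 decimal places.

6.080

(E[W])² = E[W²] − var(W) = 45.92 − 8.9536 = 36.9664
E[W] = √36.9664 = 6.08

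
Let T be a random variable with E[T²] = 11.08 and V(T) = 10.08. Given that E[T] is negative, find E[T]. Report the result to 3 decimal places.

(E[T])² = E[T²] − V(T) = 11.08 − 10.08 = 1
E[T] = −√1 = -1

-1.000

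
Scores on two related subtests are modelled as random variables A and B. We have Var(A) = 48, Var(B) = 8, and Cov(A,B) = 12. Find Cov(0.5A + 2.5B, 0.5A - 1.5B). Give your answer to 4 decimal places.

-12.0000

Cov(0.5A + 2.5B, 0.5A - 1.5B) = (0.5)(0.5)Var(A) + (2.5)(-1.5)Var(B) + [(0.5)(-1.5) + (2.5)(0.5)]Cov(A,B)
= 0.25·48 + -3.75·8 + 0.5·12 = -12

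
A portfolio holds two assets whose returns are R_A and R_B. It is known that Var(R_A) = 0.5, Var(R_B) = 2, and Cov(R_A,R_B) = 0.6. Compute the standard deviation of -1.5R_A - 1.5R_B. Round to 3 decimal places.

2.885

Var(-1.5R_A - 1.5R_B) = (-1.5)²·Var(R_A) + (-1.5)²·Var(R_B) + 2·(-1.5)·(-1.5)·Cov(R_A,R_B)
= 2.25·0.5 + 2.25·2 + 4.5·0.6 = 8.325
sd(-1.5R_A - 1.5R_B) = √8.325 ≈ 2.885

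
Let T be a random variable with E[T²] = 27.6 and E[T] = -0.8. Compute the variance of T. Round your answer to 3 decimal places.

Var(T) = 27.6 − (-0.8)² = 26.96

26.960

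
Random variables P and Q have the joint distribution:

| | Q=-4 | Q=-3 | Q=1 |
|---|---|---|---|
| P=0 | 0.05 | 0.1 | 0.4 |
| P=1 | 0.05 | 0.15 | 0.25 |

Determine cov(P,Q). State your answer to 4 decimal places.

E[P] = 0.45,  E[Q] = -0.5
E[PQ] = -0.4
cov(P,Q) = E[PQ] − E[P]E[Q] = -0.4 − (0.45)(-0.5) = -0.175

-0.1750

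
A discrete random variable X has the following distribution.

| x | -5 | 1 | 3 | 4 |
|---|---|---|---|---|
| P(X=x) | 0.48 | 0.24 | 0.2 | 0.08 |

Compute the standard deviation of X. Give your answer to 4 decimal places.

3.7125

E[X] = (-5)(0.48) + (1)(0.24) + (3)(0.2) + (4)(0.08) = -1.24
E[X²] = (-5)²(0.48) + (1)²(0.24) + (3)²(0.2) + (4)²(0.08) = 15.32
var(X) = E[X²] − (E[X])² = 15.32 − (-1.24)² = 13.7824
σ(X) = √13.7824 ≈ 3.7125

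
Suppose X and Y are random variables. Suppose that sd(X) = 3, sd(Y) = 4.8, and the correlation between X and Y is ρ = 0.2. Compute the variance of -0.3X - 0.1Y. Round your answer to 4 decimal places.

var(X) = (3)² = 9;  var(Y) = (4.8)² = 23.04
Cov(X,Y) = ρ·sd(X)·sd(Y) = 0.2·3·4.8 = 2.88
var(-0.3X - 0.1Y) = (-0.3)²·var(X) + (-0.1)²·var(Y) + 2·(-0.3)·(-0.1)·Cov(X,Y)
= 0.09·9 + 0.01·23.04 + 0.06·2.88 = 1.2132

1.2132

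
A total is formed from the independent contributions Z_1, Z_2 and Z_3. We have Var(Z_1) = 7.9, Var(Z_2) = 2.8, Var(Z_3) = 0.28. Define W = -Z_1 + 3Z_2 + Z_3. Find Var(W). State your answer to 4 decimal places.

33.3800

By independence, Var(W) = (-1)²Var(Z_1) + (3)²Var(Z_2) + (1)²Var(Z_3)
= (-1)²·7.9 + (3)²·2.8 + (1)²·0.28 = 33.38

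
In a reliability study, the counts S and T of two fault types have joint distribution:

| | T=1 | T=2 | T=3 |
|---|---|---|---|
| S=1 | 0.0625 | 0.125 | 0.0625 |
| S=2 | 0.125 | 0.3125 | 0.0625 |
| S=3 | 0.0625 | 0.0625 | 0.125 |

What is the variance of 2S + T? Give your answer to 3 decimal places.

2.750

E[S] = 2,  E[T] = 2,  E[ST] = 4.0625
var(S) = 4.5 − (2)² = 0.5;  var(T) = 4.5 − (2)² = 0.5
Cov(S,T) = 4.0625 − (2)(2) = 0.0625
var(2S + T) = (2)²·0.5 + (1)²·0.5 + 2·(2)·(1)·0.0625 = 2.75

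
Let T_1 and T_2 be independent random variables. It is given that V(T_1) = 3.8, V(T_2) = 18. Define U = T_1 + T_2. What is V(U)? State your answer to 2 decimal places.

21.80

By independence, V(U) = (1)²V(T_1) + (1)²V(T_2)
= (1)²·3.8 + (1)²·18 = 21.8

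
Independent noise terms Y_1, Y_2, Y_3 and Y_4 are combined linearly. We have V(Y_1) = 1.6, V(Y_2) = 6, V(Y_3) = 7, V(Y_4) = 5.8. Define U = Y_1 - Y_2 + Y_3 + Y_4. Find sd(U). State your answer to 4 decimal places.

By independence, V(U) = (1)²V(Y_1) + (-1)²V(Y_2) + (1)²V(Y_3) + (1)²V(Y_4)
= (1)²·1.6 + (-1)²·6 + (1)²·7 + (1)²·5.8 = 20.4
sd(U) = √20.4 ≈ 4.5166

4.5166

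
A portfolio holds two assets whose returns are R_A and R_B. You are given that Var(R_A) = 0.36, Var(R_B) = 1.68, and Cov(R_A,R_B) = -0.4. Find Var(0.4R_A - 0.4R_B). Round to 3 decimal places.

Var(0.4R_A - 0.4R_B) = (0.4)²·Var(R_A) + (-0.4)²·Var(R_B) + 2·(0.4)·(-0.4)·Cov(R_A,R_B)
= 0.16·0.36 + 0.16·1.68 + -0.32·-0.4 = 0.4544

0.454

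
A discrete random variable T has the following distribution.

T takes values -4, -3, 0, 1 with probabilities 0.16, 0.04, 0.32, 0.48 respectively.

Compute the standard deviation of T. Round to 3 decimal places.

E[T] = (-4)(0.16) + (-3)(0.04) + (0)(0.32) + (1)(0.48) = -0.28
E[T²] = (-4)²(0.16) + (-3)²(0.04) + (0)²(0.32) + (1)²(0.48) = 3.4
Var(T) = E[T²] − (E[T])² = 3.4 − (-0.28)² = 3.3216
sd(T) = √3.3216 ≈ 1.823

1.823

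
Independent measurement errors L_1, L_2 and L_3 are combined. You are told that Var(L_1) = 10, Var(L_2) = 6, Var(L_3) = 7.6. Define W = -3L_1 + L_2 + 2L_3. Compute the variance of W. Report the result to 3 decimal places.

By independence, Var(W) = (-3)²Var(L_1) + (1)²Var(L_2) + (2)²Var(L_3)
= (-3)²·10 + (1)²·6 + (2)²·7.6 = 126.4

126.400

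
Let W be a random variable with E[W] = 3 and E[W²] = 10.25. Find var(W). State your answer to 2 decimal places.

1.25

var(W) = 10.25 − (3)² = 1.25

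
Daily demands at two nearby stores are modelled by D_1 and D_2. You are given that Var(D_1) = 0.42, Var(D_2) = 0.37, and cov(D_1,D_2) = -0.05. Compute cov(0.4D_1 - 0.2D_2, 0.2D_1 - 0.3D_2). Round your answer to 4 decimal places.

0.0638

cov(0.4D_1 - 0.2D_2, 0.2D_1 - 0.3D_2) = (0.4)(0.2)Var(D_1) + (-0.2)(-0.3)Var(D_2) + [(0.4)(-0.3) + (-0.2)(0.2)]cov(D_1,D_2)
= 0.08·0.42 + 0.06·0.37 + -0.16·-0.05 = 0.0638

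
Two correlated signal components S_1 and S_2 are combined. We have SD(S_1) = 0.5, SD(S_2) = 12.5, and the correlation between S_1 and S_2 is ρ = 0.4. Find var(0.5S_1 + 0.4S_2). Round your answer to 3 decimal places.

var(S_1) = (0.5)² = 0.25;  var(S_2) = (12.5)² = 156.25
Cov(S_1,S_2) = ρ·SD(S_1)·SD(S_2) = 0.4·0.5·12.5 = 2.5
var(0.5S_1 + 0.4S_2) = (0.5)²·var(S_1) + (0.4)²·var(S_2) + 2·(0.5)·(0.4)·Cov(S_1,S_2)
= 0.25·0.25 + 0.16·156.25 + 0.4·2.5 = 26.0625

26.063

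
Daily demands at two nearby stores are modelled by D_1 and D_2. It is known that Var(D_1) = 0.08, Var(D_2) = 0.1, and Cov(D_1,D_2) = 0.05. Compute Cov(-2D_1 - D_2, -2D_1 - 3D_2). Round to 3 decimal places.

1.020

Cov(-2D_1 - D_2, -2D_1 - 3D_2) = (-2)(-2)Var(D_1) + (-1)(-3)Var(D_2) + [(-2)(-3) + (-1)(-2)]Cov(D_1,D_2)
= 4·0.08 + 3·0.1 + 8·0.05 = 1.02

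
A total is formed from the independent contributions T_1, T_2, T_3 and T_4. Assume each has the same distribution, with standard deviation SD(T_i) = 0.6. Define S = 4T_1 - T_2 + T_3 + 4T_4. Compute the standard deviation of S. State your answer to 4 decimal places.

V(T_i) = (0.6)² = 0.36
By independence, V(S) = (4)²V(T_1) + (-1)²V(T_2) + (1)²V(T_3) + (4)²V(T_4)
= (4)²·0.36 + (-1)²·0.36 + (1)²·0.36 + (4)²·0.36 = 12.24
SD(S) = √12.24 ≈ 3.4986

3.4986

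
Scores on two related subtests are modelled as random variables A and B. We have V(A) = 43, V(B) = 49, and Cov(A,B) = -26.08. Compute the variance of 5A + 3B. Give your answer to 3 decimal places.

733.600

V(5A + 3B) = (5)²·V(A) + (3)²·V(B) + 2·(5)·(3)·Cov(A,B)
= 25·43 + 9·49 + 30·-26.08 = 733.6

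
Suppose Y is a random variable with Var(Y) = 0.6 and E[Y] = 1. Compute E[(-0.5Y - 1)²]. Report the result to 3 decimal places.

E[-0.5Y - 1] = -0.5·1 − 1 = -1.5
Var(-0.5Y - 1) = (-0.5)²·0.6 = 0.15
E[(-0.5Y - 1)²] = Var((-0.5Y - 1)) + (E[(-0.5Y - 1)])² = 0.15 + (-1.5)² = 2.4

2.400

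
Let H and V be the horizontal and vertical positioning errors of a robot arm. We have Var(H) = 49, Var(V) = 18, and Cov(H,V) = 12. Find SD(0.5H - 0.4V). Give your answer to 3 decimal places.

Var(0.5H - 0.4V) = (0.5)²·Var(H) + (-0.4)²·Var(V) + 2·(0.5)·(-0.4)·Cov(H,V)
= 0.25·49 + 0.16·18 + -0.4·12 = 10.33
SD(0.5H - 0.4V) = √10.33 ≈ 3.214

3.214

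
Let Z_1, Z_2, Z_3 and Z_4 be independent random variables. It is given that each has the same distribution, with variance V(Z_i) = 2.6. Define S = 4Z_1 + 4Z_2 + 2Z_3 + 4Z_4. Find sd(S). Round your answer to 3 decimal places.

By independence, V(S) = (4)²V(Z_1) + (4)²V(Z_2) + (2)²V(Z_3) + (4)²V(Z_4)
= (4)²·2.6 + (4)²·2.6 + (2)²·2.6 + (4)²·2.6 = 135.2
sd(S) = √135.2 ≈ 11.628

11.628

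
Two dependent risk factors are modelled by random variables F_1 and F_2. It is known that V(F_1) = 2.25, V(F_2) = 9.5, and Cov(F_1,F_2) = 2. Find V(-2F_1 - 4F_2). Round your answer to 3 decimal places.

193.000

V(-2F_1 - 4F_2) = (-2)²·V(F_1) + (-4)²·V(F_2) + 2·(-2)·(-4)·Cov(F_1,F_2)
= 4·2.25 + 16·9.5 + 16·2 = 193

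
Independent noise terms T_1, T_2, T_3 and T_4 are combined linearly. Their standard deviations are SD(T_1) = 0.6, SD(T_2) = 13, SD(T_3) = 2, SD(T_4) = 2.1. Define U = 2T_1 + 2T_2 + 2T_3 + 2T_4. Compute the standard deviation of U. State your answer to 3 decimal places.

26.666

var(T_1) = 0.36, var(T_2) = 169, var(T_3) = 4, var(T_4) = 4.41
By independence, var(U) = (2)²var(T_1) + (2)²var(T_2) + (2)²var(T_3) + (2)²var(T_4)
= (2)²·0.36 + (2)²·169 + (2)²·4 + (2)²·4.41 = 711.08
SD(U) = √711.08 ≈ 26.666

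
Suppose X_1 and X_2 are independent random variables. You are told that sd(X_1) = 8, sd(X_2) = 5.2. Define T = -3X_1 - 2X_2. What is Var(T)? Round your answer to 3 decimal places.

684.160

Var(X_1) = 64, Var(X_2) = 27.04
By independence, Var(T) = (-3)²Var(X_1) + (-2)²Var(X_2)
= (-3)²·64 + (-2)²·27.04 = 684.16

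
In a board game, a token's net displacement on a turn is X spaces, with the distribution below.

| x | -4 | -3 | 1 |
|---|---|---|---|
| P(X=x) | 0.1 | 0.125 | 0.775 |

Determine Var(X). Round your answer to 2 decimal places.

E[X] = (-4)(0.1) + (-3)(0.125) + (1)(0.775) = 0
E[X²] = (-4)²(0.1) + (-3)²(0.125) + (1)²(0.775) = 3.5
Var(X) = E[X²] − (E[X])² = 3.5 − (0)² = 3.5

3.50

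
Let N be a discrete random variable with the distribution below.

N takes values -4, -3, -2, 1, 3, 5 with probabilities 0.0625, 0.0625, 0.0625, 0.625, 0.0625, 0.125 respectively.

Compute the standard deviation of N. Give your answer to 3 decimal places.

E[N] = (-4)(0.0625) + (-3)(0.0625) + (-2)(0.0625) + (1)(0.625) + (3)(0.0625) + (5)(0.125) = 0.875
E[N²] = (-4)²(0.0625) + (-3)²(0.0625) + (-2)²(0.0625) + (1)²(0.625) + (3)²(0.0625) + (5)²(0.125) = 6.125
var(N) = E[N²] − (E[N])² = 6.125 − (0.875)² = 5.359375
sd(N) = √5.359375 ≈ 2.315

2.315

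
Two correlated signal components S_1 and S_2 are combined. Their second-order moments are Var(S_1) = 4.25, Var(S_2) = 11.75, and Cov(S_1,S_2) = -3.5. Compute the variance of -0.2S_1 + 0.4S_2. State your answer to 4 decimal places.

2.6100

Var(-0.2S_1 + 0.4S_2) = (-0.2)²·Var(S_1) + (0.4)²·Var(S_2) + 2·(-0.2)·(0.4)·Cov(S_1,S_2)
= 0.04·4.25 + 0.16·11.75 + -0.16·-3.5 = 2.61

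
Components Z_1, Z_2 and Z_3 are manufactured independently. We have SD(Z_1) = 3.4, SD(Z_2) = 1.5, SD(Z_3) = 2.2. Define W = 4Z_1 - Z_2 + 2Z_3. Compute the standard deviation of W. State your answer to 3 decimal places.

14.373

V(Z_1) = 11.56, V(Z_2) = 2.25, V(Z_3) = 4.84
By independence, V(W) = (4)²V(Z_1) + (-1)²V(Z_2) + (2)²V(Z_3)
= (4)²·11.56 + (-1)²·2.25 + (2)²·4.84 = 206.57
SD(W) = √206.57 ≈ 14.373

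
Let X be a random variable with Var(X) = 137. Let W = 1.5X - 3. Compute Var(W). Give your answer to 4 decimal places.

308.2500

Var(1.5X - 3) = (1.5)²·Var(X) = 2.25·137 = 308.25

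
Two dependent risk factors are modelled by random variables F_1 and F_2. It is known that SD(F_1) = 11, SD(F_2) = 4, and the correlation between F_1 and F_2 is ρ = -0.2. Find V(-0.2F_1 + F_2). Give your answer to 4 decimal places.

24.3600

V(F_1) = (11)² = 121;  V(F_2) = (4)² = 16
Cov(F_1,F_2) = ρ·SD(F_1)·SD(F_2) = -0.2·11·4 = -8.8
V(-0.2F_1 + F_2) = (-0.2)²·V(F_1) + (1)²·V(F_2) + 2·(-0.2)·(1)·Cov(F_1,F_2)
= 0.04·121 + 1·16 + -0.4·-8.8 = 24.36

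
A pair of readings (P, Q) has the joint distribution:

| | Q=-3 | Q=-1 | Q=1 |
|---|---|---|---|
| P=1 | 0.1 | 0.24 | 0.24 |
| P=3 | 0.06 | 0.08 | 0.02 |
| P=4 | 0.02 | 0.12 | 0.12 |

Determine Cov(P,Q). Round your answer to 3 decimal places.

E[P] = 2.1,  E[Q] = -0.6
E[PQ] = -1.26
Cov(P,Q) = E[PQ] − E[P]E[Q] = -1.26 − (2.1)(-0.6) = 0

0.000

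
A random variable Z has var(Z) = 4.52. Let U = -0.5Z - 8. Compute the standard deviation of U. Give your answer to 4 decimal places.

1.0630

var(-0.5Z - 8) = (-0.5)²·4.52 = 1.13
σ(U) = √1.13 ≈ 1.0630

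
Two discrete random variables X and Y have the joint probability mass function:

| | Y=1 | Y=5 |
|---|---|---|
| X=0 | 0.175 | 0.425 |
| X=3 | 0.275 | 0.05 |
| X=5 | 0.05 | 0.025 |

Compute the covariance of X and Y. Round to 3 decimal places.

-1.600

E[X] = 1.35,  E[Y] = 3
E[XY] = 2.45
Cov(X,Y) = E[XY] − E[X]E[Y] = 2.45 − (1.35)(3) = -1.6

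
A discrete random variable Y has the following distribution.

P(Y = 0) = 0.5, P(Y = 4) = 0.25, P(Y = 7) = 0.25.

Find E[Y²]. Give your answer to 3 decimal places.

E[Y²] = (0)²(0.5) + (4)²(0.25) + (7)²(0.25) = 16.25

16.250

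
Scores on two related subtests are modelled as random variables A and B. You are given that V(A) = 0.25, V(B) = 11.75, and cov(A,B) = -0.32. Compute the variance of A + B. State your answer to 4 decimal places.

V(A + B) = (1)²·V(A) + (1)²·V(B) + 2·(1)·(1)·cov(A,B)
= 1·0.25 + 1·11.75 + 2·-0.32 = 11.36

11.3600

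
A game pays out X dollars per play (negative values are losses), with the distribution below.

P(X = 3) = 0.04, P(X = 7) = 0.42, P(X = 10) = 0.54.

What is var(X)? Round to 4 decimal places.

3.3684

E[X] = (3)(0.04) + (7)(0.42) + (10)(0.54) = 8.46
E[X²] = (3)²(0.04) + (7)²(0.42) + (10)²(0.54) = 74.94
var(X) = E[X²] − (E[X])² = 74.94 − (8.46)² = 3.3684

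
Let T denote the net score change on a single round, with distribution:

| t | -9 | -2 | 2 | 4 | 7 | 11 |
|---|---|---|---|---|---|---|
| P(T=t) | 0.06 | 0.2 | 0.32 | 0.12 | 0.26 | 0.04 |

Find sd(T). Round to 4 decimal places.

4.5262

E[T] = (-9)(0.06) + (-2)(0.2) + (2)(0.32) + (4)(0.12) + (7)(0.26) + (11)(0.04) = 2.44
E[T²] = (-9)²(0.06) + (-2)²(0.2) + (2)²(0.32) + (4)²(0.12) + (7)²(0.26) + (11)²(0.04) = 26.44
Var(T) = E[T²] − (E[T])² = 26.44 − (2.44)² = 20.4864
sd(T) = √20.4864 ≈ 4.5262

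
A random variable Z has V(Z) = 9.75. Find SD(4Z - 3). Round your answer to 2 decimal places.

12.49

V(4Z - 3) = (4)²·9.75 = 156
SD(4Z - 3) = √156 ≈ 12.49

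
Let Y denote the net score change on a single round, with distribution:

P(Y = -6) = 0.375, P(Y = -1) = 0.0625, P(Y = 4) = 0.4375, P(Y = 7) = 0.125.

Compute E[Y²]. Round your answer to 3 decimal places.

E[Y²] = (-6)²(0.375) + (-1)²(0.0625) + (4)²(0.4375) + (7)²(0.125) = 26.6875

26.688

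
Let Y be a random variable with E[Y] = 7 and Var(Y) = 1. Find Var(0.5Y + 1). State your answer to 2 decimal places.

0.25

Var(0.5Y + 1) = (0.5)²·Var(Y) = 0.25·1 = 0.25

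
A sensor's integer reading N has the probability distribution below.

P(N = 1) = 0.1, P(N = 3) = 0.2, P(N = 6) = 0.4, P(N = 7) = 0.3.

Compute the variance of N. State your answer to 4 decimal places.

E[N] = (1)(0.1) + (3)(0.2) + (6)(0.4) + (7)(0.3) = 5.2
E[N²] = (1)²(0.1) + (3)²(0.2) + (6)²(0.4) + (7)²(0.3) = 31
Var(N) = E[N²] − (E[N])² = 31 − (5.2)² = 3.96

3.9600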